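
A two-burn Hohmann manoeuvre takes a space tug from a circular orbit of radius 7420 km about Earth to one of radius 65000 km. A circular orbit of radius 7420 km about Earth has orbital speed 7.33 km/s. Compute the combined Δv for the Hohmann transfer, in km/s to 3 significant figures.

From the circular-orbit relation v² = μ/r at r = 7420 km: μ = v²r = (7.33)² × 7420 = 3.98668×10^5 km³/s².
Transfer-ellipse semi-major axis a_t = (r₁ + r₂)/2 = (7420 + 65000)/2 = 36210 km.
At r₁ the circular-orbit speed is v₁ = √(μ/r₁) = 7.330 km/s.
On the transfer ellipse at r₁, v² = μ(2/r − 1/a) gives v_p = √[μ(2/r₁ − 1/a_t)] = 9.821 km/s.
First burn Δv₁ = |v_p − v₁| = 2.491 km/s.
At r₂, v₂ = √(μ/r₂) = 2.47656 km/s.
Transfer-orbit speed at r₂: v_a = √[μ(2/r₂ − 1/a_t)] = 1.12108 km/s.
Second burn Δv₂ = |v₂ − v_a| = 1.355 km/s.
Total Δv = Δv₁ + Δv₂ = 3.846 km/s.

Δv = 3.85 km/s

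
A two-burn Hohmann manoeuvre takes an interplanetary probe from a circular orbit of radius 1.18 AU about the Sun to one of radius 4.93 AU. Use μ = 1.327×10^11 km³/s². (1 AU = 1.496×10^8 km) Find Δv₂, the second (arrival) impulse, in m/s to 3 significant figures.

In km: r₁ = 1.18 × 1.496×10^8 = 1.76528×10^8 km; r₂ = 4.93 × 1.496×10^8 = 7.37528×10^8 km.
Semi-major axis of the transfer orbit: a_t = (1.76528×10^8 + 7.37528×10^8)/2 = 4.57028×10^8 km.
On the circular orbit at r = 7.37528×10^8 km, v_c = √(μ/r) = 13.4136 km/s.
Vis-viva on the transfer ellipse at r = 7.37528×10^8 km gives v_t = √[μ(2/r − 1/a_t)] = 8.33646 km/s.
Δv₂ = |v_t − v_c| = |8.33646 − 13.4136| = 5.077 km/s.

Δv₂ = 5080 m/s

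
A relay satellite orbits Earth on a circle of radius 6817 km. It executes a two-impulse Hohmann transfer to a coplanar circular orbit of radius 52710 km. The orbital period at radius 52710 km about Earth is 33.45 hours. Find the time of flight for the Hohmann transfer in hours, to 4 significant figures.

t = 7.097 hours

From Kepler's third law T² = 4π²r³/μ at r = 52710 km, T = 33.45 hours = 33.45 × 3600 s = 1.2042×10^5 s: μ = 4π²r³/T² = 3.98696×10^5 km³/s².
Semi-major axis of the transfer orbit: a_t = (6817 + 52710)/2 = 29763.5 km.
Half the transfer-orbit period gives t = π√(a_t³/μ) = 25550 s.
Converting: 25550 s ÷ 3600 s/hour = 7.097 hours.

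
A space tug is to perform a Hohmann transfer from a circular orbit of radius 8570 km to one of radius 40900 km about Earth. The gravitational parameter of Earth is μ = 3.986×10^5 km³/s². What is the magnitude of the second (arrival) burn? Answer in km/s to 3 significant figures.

Δv₂ = 1.28 km/s

Semi-major axis of the transfer orbit: a_t = (8570 + 40900)/2 = 24735 km.
On the circular orbit at r = 40900 km, v_c = √(μ/r) = 3.122 km/s.
Transfer-orbit speed at the same r (vis-viva, a = a_t): v_t = √[μ(2/r − 1/a_t)] = 1.838 km/s.
Δv₂ = |v_t − v_c| = |1.838 − 3.122| = 1.284 km/s.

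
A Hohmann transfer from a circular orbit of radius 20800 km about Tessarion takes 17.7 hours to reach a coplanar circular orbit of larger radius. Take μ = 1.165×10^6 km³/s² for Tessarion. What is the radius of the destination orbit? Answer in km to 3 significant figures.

r₂ = 1.36×10^5 km

Transfer time t = 17.7 hours = 63720 s, and t = π√(a_t³/μ).
So a_t = (μ t²/π²)^(1/3) = (1.165×10^6 × (63720)² / π²)^(1/3) = 78257 km.
Since a_t = (r₁ + r₂)/2, r₂ = 2a_t − r₁ = 2×78257 − 20800 = 1.35714×10^5 km.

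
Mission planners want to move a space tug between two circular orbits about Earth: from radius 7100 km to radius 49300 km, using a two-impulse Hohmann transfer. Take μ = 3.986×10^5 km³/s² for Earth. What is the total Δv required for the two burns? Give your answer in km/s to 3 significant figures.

Transfer-ellipse semi-major axis a_t = (r₁ + r₂)/2 = (7100 + 49300)/2 = 28200 km.
Circular speed at r₁: v₁ = √(μ/r₁) = √(3.986×10^5/7100) = 7.493 km/s.
Transfer-orbit speed at r₁ (v² = μ(2/r − 1/a)): v_p = √[μ(2/r₁ − 1/a_t)] = 9.907 km/s.
First burn Δv₁ = |v_p − v₁| = 2.414 km/s.
Circular speed at r₂: v₂ = √(μ/r₂) = 2.8434 km/s.
Transfer-orbit speed at r₂: v_a = √[μ(2/r₂ − 1/a_t)] = 1.4268 km/s.
Second burn Δv₂ = |v₂ − v_a| = 1.417 km/s.
Δv = Δv₁ + Δv₂ = 2.414 + 1.417 = 3.831 km/s.

Δv = 3.83 km/s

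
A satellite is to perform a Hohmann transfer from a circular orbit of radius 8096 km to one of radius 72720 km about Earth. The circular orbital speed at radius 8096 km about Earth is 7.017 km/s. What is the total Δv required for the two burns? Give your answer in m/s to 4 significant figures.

Δv = 3690 m/s

From the circular-orbit relation v² = μ/r at r = 8096 km: μ = v²r = (7.017)² × 8096 = 3.98633×10^5 km³/s².
Transfer-ellipse semi-major axis a_t = (r₁ + r₂)/2 = (8096 + 72720)/2 = 40408 km.
At r₁ the circular-orbit speed is v₁ = √(μ/r₁) = 7.0170 km/s.
Transfer-orbit speed at r₁ (v² = μ(2/r − 1/a)): v_p = √[μ(2/r₁ − 1/a_t)] = 9.4134 km/s.
First burn Δv₁ = |v_p − v₁| = 2.3964 km/s.
At r₂, v₂ = √(μ/r₂) = 2.3413 km/s.
Transfer-orbit speed at r₂: v_a = √[μ(2/r₂ − 1/a_t)] = 1.0480 km/s.
Second burn Δv₂ = |v₂ − v_a| = 1.2933 km/s.
Δv = Δv₁ + Δv₂ = 2.3964 + 1.2933 = 3.690 km/s.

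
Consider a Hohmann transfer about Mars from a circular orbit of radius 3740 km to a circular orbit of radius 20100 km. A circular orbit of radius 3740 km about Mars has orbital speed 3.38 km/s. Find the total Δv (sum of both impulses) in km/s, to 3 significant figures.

From the circular-orbit relation v² = μ/r at r = 3740 km: μ = v²r = (3.38)² × 3740 = 42727.3 km³/s².
Transfer-ellipse semi-major axis a_t = (r₁ + r₂)/2 = (3740 + 20100)/2 = 11920 km.
Circular speed at r₁: v₁ = √(μ/r₁) = √(42727.3/3740) = 3.380 km/s.
On the transfer ellipse at r₁, vis-viva gives v_p = √[μ(2/r₁ − 1/a_t)] = 4.389 km/s.
First burn Δv₁ = |v_p − v₁| = 1.009 km/s.
Circular speed at r₂: v₂ = √(μ/r₂) = 1.458 km/s.
Transfer-orbit speed at r₂: v_a = √[μ(2/r₂ − 1/a_t)] = 0.8167 km/s.
Second burn Δv₂ = |v₂ − v_a| = 0.6413 km/s.
Δv = Δv₁ + Δv₂ = 1.009 + 0.6413 = 1.650 km/s.

Δv = 1.65 km/s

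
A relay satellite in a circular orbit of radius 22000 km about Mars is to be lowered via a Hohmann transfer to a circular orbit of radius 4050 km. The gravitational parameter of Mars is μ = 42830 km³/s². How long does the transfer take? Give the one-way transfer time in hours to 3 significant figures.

t = 6.27 hours

Semi-major axis of the transfer orbit: a_t = (22000 + 4050)/2 = 13025 km.
Transfer time t = π√(a_t³/μ) = π√((13025)³ / 42830) = 22570 s.
Converting: 22570 s ÷ 3600 s/hour = 6.27 hours.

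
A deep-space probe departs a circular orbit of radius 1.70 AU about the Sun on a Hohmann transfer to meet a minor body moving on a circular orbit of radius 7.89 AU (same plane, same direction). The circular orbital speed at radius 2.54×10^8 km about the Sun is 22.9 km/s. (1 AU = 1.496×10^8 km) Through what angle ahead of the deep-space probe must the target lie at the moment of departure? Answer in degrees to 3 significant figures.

φ = 94.7°

From the circular-orbit relation v² = μ/r at r = 2.54×10^8 km: μ = v²r = (22.9)² × 2.54×10^8 = 1.33200×10^11 km³/s².
In km: r₁ = 1.70 × 1.496×10^8 = 2.5432×10^8 km; r₂ = 7.89 × 1.496×10^8 = 1.180344×10^9 km.
Semi-major axis of the transfer orbit: a_t = (2.5432×10^8 + 1.180344×10^9)/2 = 7.17332×10^8 km.
The half-period of the transfer ellipse is t = π√(a_t³/μ) = 1.6538×10^8 s.
Target angular speed ω₂ = √(μ/r₂³) = 8.9999×10^-9 rad/s.
Angle swept by the target during transfer: ω₂·t = 1.4884 rad = 85.28°.
The deep-space probe traverses 180° on the transfer ellipse, so the target must lead by 180° − 85.28° = 94.7°.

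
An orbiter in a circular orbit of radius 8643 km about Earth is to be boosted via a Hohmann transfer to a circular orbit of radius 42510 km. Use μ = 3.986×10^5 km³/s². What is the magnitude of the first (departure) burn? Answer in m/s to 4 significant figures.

Semi-major axis of the transfer orbit: a_t = (8643 + 42510)/2 = 25576.5 km.
On the circular orbit at r = 8643 km, v_c = √(μ/r) = 6.791 km/s.
Transfer-orbit speed at the same r (vis-viva, a = a_t): v_t = √[μ(2/r − 1/a_t)] = 8.755 km/s.
Δv₁ = |v_t − v_c| = |8.755 − 6.791| = 1.964 km/s.

Δv₁ = 1964 m/s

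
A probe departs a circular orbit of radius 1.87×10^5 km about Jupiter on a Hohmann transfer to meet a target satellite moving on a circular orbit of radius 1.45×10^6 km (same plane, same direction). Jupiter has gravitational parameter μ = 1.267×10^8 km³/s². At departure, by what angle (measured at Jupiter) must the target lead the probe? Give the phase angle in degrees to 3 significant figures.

φ = 104°

Semi-major axis of the transfer orbit: a_t = (1.870×10^5 + 1.450×10^6)/2 = 8.185×10^5 km.
Transfer time t = π√(a_t³/μ) = 2.0668×10^5 s.
The target's mean motion on its circular orbit is ω₂ = √(μ/r₂³) = 6.4467×10^-6 rad/s.
Angle swept by the target during transfer: ω₂·t = 1.3324 rad = 76.34°.
The probe traverses 180° on the transfer ellipse, so the target must lead by 180° − 76.34° = 104°.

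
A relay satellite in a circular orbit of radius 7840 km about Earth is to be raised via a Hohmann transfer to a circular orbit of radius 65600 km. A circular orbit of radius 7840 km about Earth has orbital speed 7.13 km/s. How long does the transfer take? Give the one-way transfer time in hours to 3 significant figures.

From the circular-orbit relation v² = μ/r at r = 7840 km: μ = v²r = (7.13)² × 7840 = 3.98561×10^5 km³/s².
The Hohmann ellipse has a_t = (r₁ + r₂)/2 = 36720 km.
Transfer time t = π√(a_t³/μ) = π√((36720)³ / 3.98561×10^5) = 35020 s.
Converting: 35020 s ÷ 3600 s/hour = 9.73 hours.

t = 9.73 hours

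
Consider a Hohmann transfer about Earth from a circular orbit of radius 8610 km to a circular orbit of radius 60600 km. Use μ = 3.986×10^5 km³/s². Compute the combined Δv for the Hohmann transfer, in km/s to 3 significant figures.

Δv = 3.49 km/s

Transfer-ellipse semi-major axis a_t = (r₁ + r₂)/2 = (8610 + 60600)/2 = 34605 km.
Circular speed at r₁: v₁ = √(μ/r₁) = √(3.986×10^5/8610) = 6.804 km/s.
On the transfer ellipse at r₁, v² = μ(2/r − 1/a) gives v_p = √[μ(2/r₁ − 1/a_t)] = 9.004 km/s.
First burn Δv₁ = |v_p − v₁| = 2.200 km/s.
Circular speed at r₂: v₂ = √(μ/r₂) = 2.5647 km/s.
Transfer-orbit speed at r₂: v_a = √[μ(2/r₂ − 1/a_t)] = 1.2793 km/s.
Second burn Δv₂ = |v₂ − v_a| = 1.285 km/s.
Total Δv = Δv₁ + Δv₂ = 3.485 km/s.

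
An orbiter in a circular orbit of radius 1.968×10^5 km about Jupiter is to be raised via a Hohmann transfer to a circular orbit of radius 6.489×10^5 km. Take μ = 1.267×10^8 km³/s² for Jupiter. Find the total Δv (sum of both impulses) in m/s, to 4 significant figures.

Δv = 10500 m/s

The Hohmann ellipse has a_t = (r₁ + r₂)/2 = 4.2285×10^5 km.
At r₁ the circular-orbit speed is v₁ = √(μ/r₁) = 25.373 km/s.
On the transfer ellipse at r₁, v² = μ(2/r − 1/a) gives v_p = √[μ(2/r₁ − 1/a_t)] = 31.432 km/s.
First burn Δv₁ = |v_p − v₁| = 6.059 km/s.
Circular speed at r₂: v₂ = √(μ/r₂) = 13.9733 km/s.
Transfer-orbit speed at r₂: v_a = √[μ(2/r₂ − 1/a_t)] = 9.53276 km/s.
Second burn Δv₂ = |v₂ − v_a| = 4.441 km/s.
Total Δv = Δv₁ + Δv₂ = 10.50 km/s.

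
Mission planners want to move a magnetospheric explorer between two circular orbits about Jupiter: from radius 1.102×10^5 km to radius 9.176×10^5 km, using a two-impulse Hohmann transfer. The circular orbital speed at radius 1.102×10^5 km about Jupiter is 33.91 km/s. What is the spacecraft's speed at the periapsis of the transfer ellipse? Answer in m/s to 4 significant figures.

v = 45310 m/s

From the circular-orbit relation v² = μ/r at r = 1.102×10^5 km: μ = v²r = (33.91)² × 1.102×10^5 = 1.26718×10^8 km³/s².
Transfer-ellipse semi-major axis a_t = (r₁ + r₂)/2 = (1.102×10^5 + 9.176×10^5)/2 = 5.139×10^5 km.
The periapsis of the transfer ellipse is at r = 1.102×10^5 km.
From the vis-viva equation, v = √[μ(2/r − 1/a_t)] = 45.31 km/s.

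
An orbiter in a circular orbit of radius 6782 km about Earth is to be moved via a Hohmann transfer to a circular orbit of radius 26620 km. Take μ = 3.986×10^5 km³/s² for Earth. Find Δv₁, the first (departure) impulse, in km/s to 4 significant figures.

Semi-major axis of the transfer orbit: a_t = (6782 + 26620)/2 = 16701 km.
On the circular orbit at r = 6782 km, v_c = √(μ/r) = 7.6664 km/s.
Transfer-orbit speed at the same r (vis-viva, a = a_t): v_t = √[μ(2/r − 1/a_t)] = 9.6788 km/s.
Δv₁ = |v_t − v_c| = |9.6788 − 7.6664| = 2.012 km/s.

Δv₁ = 2.012 km/s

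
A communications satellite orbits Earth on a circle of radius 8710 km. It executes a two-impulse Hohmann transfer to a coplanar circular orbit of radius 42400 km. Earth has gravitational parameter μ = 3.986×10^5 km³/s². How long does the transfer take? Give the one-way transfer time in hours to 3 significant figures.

Transfer-ellipse semi-major axis a_t = (r₁ + r₂)/2 = (8710 + 42400)/2 = 25555 km.
Half the transfer-orbit period gives t = π√(a_t³/μ) = 20330 s.
Converting: 20330 s ÷ 3600 s/hour = 5.65 hours.

t = 5.65 hours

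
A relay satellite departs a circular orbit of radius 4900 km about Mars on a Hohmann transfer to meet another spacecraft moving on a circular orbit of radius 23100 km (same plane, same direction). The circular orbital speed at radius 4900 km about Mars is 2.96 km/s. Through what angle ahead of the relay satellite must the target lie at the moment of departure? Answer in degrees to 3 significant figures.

From the circular-orbit relation v² = μ/r at r = 4900 km: μ = v²r = (2.96)² × 4900 = 42931.8 km³/s².
Semi-major axis of the transfer orbit: a_t = (4900 + 23100)/2 = 14000 km.
The half-period of the transfer ellipse is t = π√(a_t³/μ) = 25116.1 s.
The target's mean motion on its circular orbit is ω₂ = √(μ/r₂³) = 5.90163×10^-5 rad/s.
Angle swept by the target during transfer: ω₂·t = 1.4823 rad = 84.93°.
Arrival is 180° from departure on the ellipse, so φ = 180° − 84.93° = 95.1°.

φ = 95.1°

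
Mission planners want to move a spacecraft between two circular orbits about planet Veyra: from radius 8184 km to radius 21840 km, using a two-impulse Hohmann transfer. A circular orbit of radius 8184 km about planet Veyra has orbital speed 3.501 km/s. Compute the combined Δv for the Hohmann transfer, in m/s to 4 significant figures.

Δv = 1283 m/s

From the circular-orbit relation v² = μ/r at r = 8184 km: μ = v²r = (3.501)² × 8184 = 1.00311×10^5 km³/s².
The Hohmann ellipse has a_t = (r₁ + r₂)/2 = 15012 km.
Circular speed at r₁: v₁ = √(μ/r₁) = √(1.00311×10^5/8184) = 3.50100 km/s.
Transfer-orbit speed at r₁ (v² = μ(2/r − 1/a)): v_p = √[μ(2/r₁ − 1/a_t)] = 4.22279 km/s.
First burn Δv₁ = |v_p − v₁| = 0.72179 km/s.
At r₂, v₂ = √(μ/r₂) = 2.14313 km/s.
Transfer-orbit speed at r₂: v_a = √[μ(2/r₂ − 1/a_t)] = 1.58238 km/s.
Second burn Δv₂ = |v₂ − v_a| = 0.56075 km/s.
Δv = Δv₁ + Δv₂ = 0.72179 + 0.56075 = 1.283 km/s.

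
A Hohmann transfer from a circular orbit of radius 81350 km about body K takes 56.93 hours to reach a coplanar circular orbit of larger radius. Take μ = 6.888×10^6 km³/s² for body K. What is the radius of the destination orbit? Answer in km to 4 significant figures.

r₂ = 5.353×10^5 km

Transfer time t = 56.93 hours = 2.04948×10^5 s, and t = π√(a_t³/μ).
So a_t = (μ t²/π²)^(1/3) = (6.888×10^6 × (2.04948×10^5)² / π²)^(1/3) = 3.0834×10^5 km.
Since a_t = (r₁ + r₂)/2, r₂ = 2a_t − r₁ = 2×3.0834×10^5 − 81350 = 5.3533×10^5 km.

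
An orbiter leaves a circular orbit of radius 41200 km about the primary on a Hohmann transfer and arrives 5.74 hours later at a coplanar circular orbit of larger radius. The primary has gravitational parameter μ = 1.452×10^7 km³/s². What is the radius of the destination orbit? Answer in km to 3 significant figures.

Transfer time t = 5.74 hours = 20664 s, and t = π√(a_t³/μ).
So a_t = (μ t²/π²)^(1/3) = (1.452×10^7 × (20664)² / π²)^(1/3) = 85644 km.
Since a_t = (r₁ + r₂)/2, r₂ = 2a_t − r₁ = 2×85644 − 41200 = 1.30088×10^5 km.

r₂ = 1.30×10^5 km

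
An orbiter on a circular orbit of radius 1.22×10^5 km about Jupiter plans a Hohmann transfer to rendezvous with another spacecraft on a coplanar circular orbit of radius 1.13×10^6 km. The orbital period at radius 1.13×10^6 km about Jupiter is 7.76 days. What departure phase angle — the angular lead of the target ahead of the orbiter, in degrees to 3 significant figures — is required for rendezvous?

From Kepler's third law T² = 4π²r³/μ at r = 1.13×10^6 km, T = 7.76 days = 7.76 × 86400 s = 6.70464×10^5 s: μ = 4π²r³/T² = 1.26720×10^8 km³/s².
The Hohmann ellipse has a_t = (r₁ + r₂)/2 = 6.260×10^5 km.
The half-period of the transfer ellipse is t = π√(a_t³/μ) = 1.3823×10^5 s.
The target's mean motion on its circular orbit is ω₂ = √(μ/r₂³) = 9.3714×10^-6 rad/s.
Angle swept by the target during transfer: ω₂·t = 1.2954 rad = 74.22°.
The orbiter traverses 180° on the transfer ellipse, so the target must lead by 180° − 74.22° = 106°.

φ = 106°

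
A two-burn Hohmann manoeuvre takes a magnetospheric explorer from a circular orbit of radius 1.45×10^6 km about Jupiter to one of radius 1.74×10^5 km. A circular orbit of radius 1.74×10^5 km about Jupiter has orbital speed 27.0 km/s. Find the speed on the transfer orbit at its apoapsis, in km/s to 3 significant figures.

v = 4.33 km/s

From the circular-orbit relation v² = μ/r at r = 1.74×10^5 km: μ = v²r = (27.0)² × 1.74×10^5 = 1.26846×10^8 km³/s².
The Hohmann ellipse has a_t = (r₁ + r₂)/2 = 8.120×10^5 km.
The apoapsis of the transfer ellipse is at r = 1.450×10^6 km.
Applying v² = μ(2/r − 1/a_t): v = 4.330 km/s.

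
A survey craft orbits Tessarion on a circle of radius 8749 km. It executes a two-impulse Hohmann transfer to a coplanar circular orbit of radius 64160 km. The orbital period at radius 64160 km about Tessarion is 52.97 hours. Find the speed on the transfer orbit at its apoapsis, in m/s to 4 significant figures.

v = 1036 m/s

From Kepler's third law T² = 4π²r³/μ at r = 64160 km, T = 52.97 hours = 52.97 × 3600 s = 1.90692×10^5 s: μ = 4π²r³/T² = 2.86740×10^5 km³/s².
The Hohmann ellipse has a_t = (r₁ + r₂)/2 = 36454.5 km.
At apoapsis, r = 64160 km.
From the vis-viva equation, v = √[μ(2/r − 1/a_t)] = 1.036 km/s.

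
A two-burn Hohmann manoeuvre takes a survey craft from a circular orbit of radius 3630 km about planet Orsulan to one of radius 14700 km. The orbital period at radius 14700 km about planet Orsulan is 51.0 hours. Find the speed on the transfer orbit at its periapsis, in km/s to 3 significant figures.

v = 1.28 km/s

From Kepler's third law T² = 4π²r³/μ at r = 14700 km, T = 51.0 hours = 51.0 × 3600 s = 1.836×10^5 s: μ = 4π²r³/T² = 3720.20 km³/s².
The Hohmann ellipse has a_t = (r₁ + r₂)/2 = 9165 km.
At periapsis, r = 3630 km.
Applying v² = μ(2/r − 1/a_t): v = 1.282 km/s.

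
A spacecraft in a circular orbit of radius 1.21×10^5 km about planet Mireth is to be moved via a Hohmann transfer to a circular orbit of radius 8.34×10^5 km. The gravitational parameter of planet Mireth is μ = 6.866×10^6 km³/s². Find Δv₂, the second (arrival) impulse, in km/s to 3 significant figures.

Δv₂ = 1.42 km/s

Semi-major axis of the transfer orbit: a_t = (1.210×10^5 + 8.340×10^5)/2 = 4.775×10^5 km.
On the circular orbit at r = 8.340×10^5 km, v_c = √(μ/r) = 2.869 km/s.
Vis-viva on the transfer ellipse at r = 8.340×10^5 km gives v_t = √[μ(2/r − 1/a_t)] = 1.444 km/s.
Δv₂ = |v_t − v_c| = |1.444 − 2.869| = 1.425 km/s.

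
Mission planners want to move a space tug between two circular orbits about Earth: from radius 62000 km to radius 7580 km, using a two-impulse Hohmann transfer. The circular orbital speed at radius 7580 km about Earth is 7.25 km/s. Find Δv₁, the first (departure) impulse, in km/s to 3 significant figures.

From the circular-orbit relation v² = μ/r at r = 7580 km: μ = v²r = (7.25)² × 7580 = 3.98424×10^5 km³/s².
Semi-major axis of the transfer orbit: a_t = (62000 + 7580)/2 = 34790 km.
Circular speed at r = 62000 km: v_c = √(μ/r) = 2.535 km/s.
Vis-viva on the transfer ellipse at r = 62000 km gives v_t = √[μ(2/r − 1/a_t)] = 1.183 km/s.
Δv₁ = |v_t − v_c| = |1.183 − 2.535| = 1.352 km/s.

Δv₁ = 1.35 km/s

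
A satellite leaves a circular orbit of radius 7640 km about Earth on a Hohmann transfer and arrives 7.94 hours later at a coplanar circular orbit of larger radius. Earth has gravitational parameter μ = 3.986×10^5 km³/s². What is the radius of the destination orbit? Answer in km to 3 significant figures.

Transfer time t = 7.94 hours = 28584 s, and t = π√(a_t³/μ).
So a_t = (μ t²/π²)^(1/3) = (3.986×10^5 × (28584)² / π²)^(1/3) = 32075 km.
Since a_t = (r₁ + r₂)/2, r₂ = 2a_t − r₁ = 2×32075 − 7640 = 56510 km.

r₂ = 56500 km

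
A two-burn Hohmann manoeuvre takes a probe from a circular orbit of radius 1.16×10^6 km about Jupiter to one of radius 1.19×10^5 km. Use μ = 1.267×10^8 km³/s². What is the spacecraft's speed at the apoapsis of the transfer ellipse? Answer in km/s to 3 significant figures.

v = 4.51 km/s

Transfer-ellipse semi-major axis a_t = (r₁ + r₂)/2 = (1.160×10^6 + 1.190×10^5)/2 = 6.395×10^5 km.
At apoapsis, r = 1.160×10^6 km.
From the vis-viva equation, v = √[μ(2/r − 1/a_t)] = 4.508 km/s.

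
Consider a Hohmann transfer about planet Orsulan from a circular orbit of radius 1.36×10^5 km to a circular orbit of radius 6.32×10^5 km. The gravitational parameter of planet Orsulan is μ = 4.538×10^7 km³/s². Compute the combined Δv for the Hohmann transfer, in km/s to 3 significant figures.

Δv = 8.60 km/s

The Hohmann ellipse has a_t = (r₁ + r₂)/2 = 3.840×10^5 km.
At r₁ the circular-orbit speed is v₁ = √(μ/r₁) = 18.267 km/s.
Transfer-orbit speed at r₁ (vis-viva equation): v_p = √[μ(2/r₁ − 1/a_t)] = 23.435 km/s.
First burn Δv₁ = |v_p − v₁| = 5.168 km/s.
Circular speed at r₂: v₂ = √(μ/r₂) = 8.474 km/s.
Transfer-orbit speed at r₂: v_a = √[μ(2/r₂ − 1/a_t)] = 5.043 km/s.
Second burn Δv₂ = |v₂ − v_a| = 3.431 km/s.
Total Δv = Δv₁ + Δv₂ = 8.599 km/s.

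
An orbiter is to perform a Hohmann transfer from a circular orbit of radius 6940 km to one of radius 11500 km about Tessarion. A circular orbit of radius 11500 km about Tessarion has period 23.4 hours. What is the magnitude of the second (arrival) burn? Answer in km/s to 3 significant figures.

Δv₂ = 0.114 km/s

From Kepler's third law T² = 4π²r³/μ at r = 11500 km, T = 23.4 hours = 23.4 × 3600 s = 84240 s: μ = 4π²r³/T² = 8460.90 km³/s².
The Hohmann ellipse has a_t = (r₁ + r₂)/2 = 9220 km.
On the circular orbit at r = 11500 km, v_c = √(μ/r) = 0.85775 km/s.
Vis-viva on the transfer ellipse at r = 11500 km gives v_t = √[μ(2/r − 1/a_t)] = 0.74417 km/s.
Δv₂ = |v_t − v_c| = |0.74417 − 0.85775| = 0.1136 km/s.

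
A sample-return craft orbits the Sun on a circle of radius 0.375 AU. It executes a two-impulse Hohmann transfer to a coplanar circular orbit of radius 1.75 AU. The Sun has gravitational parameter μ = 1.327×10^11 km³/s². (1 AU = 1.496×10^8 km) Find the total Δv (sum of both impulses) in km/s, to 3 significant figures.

In km: r₁ = 0.375 × 1.496×10^8 = 5.610×10^7 km; r₂ = 1.75 × 1.496×10^8 = 2.618×10^8 km.
Transfer-ellipse semi-major axis a_t = (r₁ + r₂)/2 = (5.610×10^7 + 2.618×10^8)/2 = 1.5895×10^8 km.
Circular speed at r₁: v₁ = √(μ/r₁) = √(1.327×10^11/5.610×10^7) = 48.64 km/s.
Transfer-orbit speed at r₁ (v² = μ(2/r − 1/a)): v_p = √[μ(2/r₁ − 1/a_t)] = 62.42 km/s.
First burn Δv₁ = |v_p − v₁| = 13.78 km/s.
Circular speed at r₂: v₂ = √(μ/r₂) = 22.514 km/s.
Transfer-orbit speed at r₂: v_a = √[μ(2/r₂ − 1/a_t)] = 13.375 km/s.
Second burn Δv₂ = |v₂ − v_a| = 9.139 km/s.
Total Δv = Δv₁ + Δv₂ = 22.92 km/s.

Δv = 22.9 km/s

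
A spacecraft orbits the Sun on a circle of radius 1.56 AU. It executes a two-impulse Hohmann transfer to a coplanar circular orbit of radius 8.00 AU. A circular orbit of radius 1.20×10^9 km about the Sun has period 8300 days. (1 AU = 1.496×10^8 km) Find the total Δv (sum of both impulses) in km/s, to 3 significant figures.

From Kepler's third law T² = 4π²r³/μ at r = 1.20×10^9 km, T = 8300 days = 8300 × 86400 s = 7.1712×10^8 s: μ = 4π²r³/T² = 1.32654×10^11 km³/s².
In km: r₁ = 1.56 × 1.496×10^8 = 2.33376×10^8 km; r₂ = 8.00 × 1.496×10^8 = 1.1968×10^9 km.
Semi-major axis of the transfer orbit: a_t = (2.33376×10^8 + 1.1968×10^9)/2 = 7.15088×10^8 km.
At r₁ the circular-orbit speed is v₁ = √(μ/r₁) = 23.841 km/s.
On the transfer ellipse at r₁, vis-viva equation gives v_p = √[μ(2/r₁ − 1/a_t)] = 30.843 km/s.
First burn Δv₁ = |v_p − v₁| = 7.002 km/s.
At r₂, v₂ = √(μ/r₂) = 10.5281 km/s.
Transfer-orbit speed at r₂: v_a = √[μ(2/r₂ − 1/a_t)] = 6.01447 km/s.
Second burn Δv₂ = |v₂ − v_a| = 4.514 km/s.
Δv = Δv₁ + Δv₂ = 7.002 + 4.514 = 11.52 km/s.

Δv = 11.5 km/s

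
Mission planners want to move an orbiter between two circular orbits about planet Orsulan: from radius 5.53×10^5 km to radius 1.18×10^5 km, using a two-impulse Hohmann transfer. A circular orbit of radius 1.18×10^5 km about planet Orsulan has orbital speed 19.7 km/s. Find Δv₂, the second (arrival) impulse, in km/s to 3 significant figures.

From the circular-orbit relation v² = μ/r at r = 1.18×10^5 km: μ = v²r = (19.7)² × 1.18×10^5 = 4.57946×10^7 km³/s².
Semi-major axis of the transfer orbit: a_t = (5.530×10^5 + 1.180×10^5)/2 = 3.355×10^5 km.
Circular speed at r = 1.180×10^5 km: v_c = √(μ/r) = 19.700 km/s.
Vis-viva on the transfer ellipse at r = 1.180×10^5 km gives v_t = √[μ(2/r − 1/a_t)] = 25.292 km/s.
Δv₂ = |v_t − v_c| = |25.292 − 19.700| = 5.592 km/s.

Δv₂ = 5.59 km/s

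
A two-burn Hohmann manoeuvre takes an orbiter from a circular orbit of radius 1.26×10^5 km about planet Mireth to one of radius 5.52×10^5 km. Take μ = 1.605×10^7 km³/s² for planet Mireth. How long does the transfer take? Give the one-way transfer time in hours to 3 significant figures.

t = 43.0 hours

Transfer-ellipse semi-major axis a_t = (r₁ + r₂)/2 = (1.260×10^5 + 5.520×10^5)/2 = 3.390×10^5 km.
Half the transfer-orbit period gives t = π√(a_t³/μ) = 1.548×10^5 s.
Converting: 1.548×10^5 s ÷ 3600 s/hour = 43.0 hours.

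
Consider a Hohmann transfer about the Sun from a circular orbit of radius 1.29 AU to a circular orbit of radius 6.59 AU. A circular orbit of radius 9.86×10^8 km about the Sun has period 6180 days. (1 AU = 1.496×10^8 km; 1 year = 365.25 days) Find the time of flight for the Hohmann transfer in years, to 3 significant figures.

t = 3.91 years

From Kepler's third law T² = 4π²r³/μ at r = 9.86×10^8 km, T = 6180 days = 6180 × 86400 s = 5.33952×10^8 s: μ = 4π²r³/T² = 1.32735×10^11 km³/s².
In km: r₁ = 1.29 × 1.496×10^8 = 1.92984×10^8 km; r₂ = 6.59 × 1.496×10^8 = 9.85864×10^8 km.
Transfer-ellipse semi-major axis a_t = (r₁ + r₂)/2 = (1.92984×10^8 + 9.85864×10^8)/2 = 5.89424×10^8 km.
By Kepler's third law the transfer-orbit period is T = 2π√(a_t³/μ), so t = T/2 = 1.234×10^8 s.
Converting: 1.234×10^8 s ÷ 3.15576×10^7 s/year (365.25 × 86400) = 3.91 years.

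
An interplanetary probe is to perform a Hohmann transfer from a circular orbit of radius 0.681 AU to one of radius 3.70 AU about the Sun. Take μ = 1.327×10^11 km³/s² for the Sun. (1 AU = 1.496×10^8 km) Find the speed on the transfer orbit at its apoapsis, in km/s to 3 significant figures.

In km: r₁ = 0.681 × 1.496×10^8 = 1.018776×10^8 km; r₂ = 3.70 × 1.496×10^8 = 5.5352×10^8 km.
Transfer-ellipse semi-major axis a_t = (r₁ + r₂)/2 = (1.018776×10^8 + 5.5352×10^8)/2 = 3.276988×10^8 km.
The apoapsis of the transfer ellipse is at r = 5.5352×10^8 km.
From the vis-viva equation, v = √[μ(2/r − 1/a_t)] = 8.633 km/s.

v = 8.63 km/s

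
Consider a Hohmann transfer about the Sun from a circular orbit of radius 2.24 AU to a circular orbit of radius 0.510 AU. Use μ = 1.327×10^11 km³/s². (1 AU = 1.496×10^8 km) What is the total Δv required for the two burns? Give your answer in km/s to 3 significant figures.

In km: r₁ = 2.24 × 1.496×10^8 = 3.35104×10^8 km; r₂ = 0.510 × 1.496×10^8 = 7.6296×10^7 km.
The Hohmann ellipse has a_t = (r₁ + r₂)/2 = 2.057×10^8 km.
At r₁ the circular-orbit speed is v₁ = √(μ/r₁) = 19.90 km/s.
On the transfer ellipse at r₁, vis-viva equation gives v_a = √[μ(2/r₁ − 1/a_t)] = 12.12 km/s.
First burn Δv₁ = |v_a − v₁| = 7.780 km/s.
At r₂, v₂ = √(μ/r₂) = 41.70 km/s.
Transfer-orbit speed at r₂: v_p = √[μ(2/r₂ − 1/a_t)] = 53.23 km/s.
Second burn Δv₂ = |v₂ − v_p| = 11.53 km/s.
Δv = Δv₁ + Δv₂ = 7.780 + 11.53 = 19.31 km/s.

Δv = 19.3 km/s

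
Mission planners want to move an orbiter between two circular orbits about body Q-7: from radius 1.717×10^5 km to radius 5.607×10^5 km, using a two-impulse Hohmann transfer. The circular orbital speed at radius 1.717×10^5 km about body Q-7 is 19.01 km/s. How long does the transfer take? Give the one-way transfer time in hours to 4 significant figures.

From the circular-orbit relation v² = μ/r at r = 1.717×10^5 km: μ = v²r = (19.01)² × 1.717×10^5 = 6.20490×10^7 km³/s².
The Hohmann ellipse has a_t = (r₁ + r₂)/2 = 3.662×10^5 km.
By Kepler's third law the transfer-orbit period is T = 2π√(a_t³/μ), so t = T/2 = 88380 s.
Converting: 88380 s ÷ 3600 s/hour = 24.55 hours.

t = 24.55 hours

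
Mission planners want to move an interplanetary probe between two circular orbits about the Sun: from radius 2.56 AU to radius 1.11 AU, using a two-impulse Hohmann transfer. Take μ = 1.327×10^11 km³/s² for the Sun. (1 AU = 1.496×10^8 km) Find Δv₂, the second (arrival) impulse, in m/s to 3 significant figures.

In km: r₁ = 2.56 × 1.496×10^8 = 3.82976×10^8 km; r₂ = 1.11 × 1.496×10^8 = 1.66056×10^8 km.
The Hohmann ellipse has a_t = (r₁ + r₂)/2 = 2.74516×10^8 km.
Circular speed at r = 1.66056×10^8 km: v_c = √(μ/r) = 28.269 km/s.
Vis-viva on the transfer ellipse at r = 1.66056×10^8 km gives v_t = √[μ(2/r − 1/a_t)] = 33.390 km/s.
Δv₂ = |v_t − v_c| = |33.390 − 28.269| = 5.121 km/s.

Δv₂ = 5120 m/s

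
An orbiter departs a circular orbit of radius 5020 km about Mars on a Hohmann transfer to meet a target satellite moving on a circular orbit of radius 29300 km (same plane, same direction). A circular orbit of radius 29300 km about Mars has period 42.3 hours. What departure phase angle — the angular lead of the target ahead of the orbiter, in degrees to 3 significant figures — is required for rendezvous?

From Kepler's third law T² = 4π²r³/μ at r = 29300 km, T = 42.3 hours = 42.3 × 3600 s = 1.5228×10^5 s: μ = 4π²r³/T² = 42823.0 km³/s².
The Hohmann ellipse has a_t = (r₁ + r₂)/2 = 17160 km.
The half-period of the transfer ellipse is t = π√(a_t³/μ) = 34126 s.
The target's mean motion on its circular orbit is ω₂ = √(μ/r₂³) = 4.1261×10^-5 rad/s.
Angle swept by the target during transfer: ω₂·t = 1.4081 rad = 80.68°.
The orbiter traverses 180° on the transfer ellipse, so the target must lead by 180° − 80.68° = 99.3°.

φ = 99.3°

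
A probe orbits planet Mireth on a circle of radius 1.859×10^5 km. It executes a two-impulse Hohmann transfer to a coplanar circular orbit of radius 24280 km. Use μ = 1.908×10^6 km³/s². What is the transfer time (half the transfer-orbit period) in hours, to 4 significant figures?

t = 21.52 hours

The Hohmann ellipse has a_t = (r₁ + r₂)/2 = 1.0509×10^5 km.
Transfer time t = π√(a_t³/μ) = π√((1.0509×10^5)³ / 1.908×10^6) = 77480 s.
Converting: 77480 s ÷ 3600 s/hour = 21.52 hours.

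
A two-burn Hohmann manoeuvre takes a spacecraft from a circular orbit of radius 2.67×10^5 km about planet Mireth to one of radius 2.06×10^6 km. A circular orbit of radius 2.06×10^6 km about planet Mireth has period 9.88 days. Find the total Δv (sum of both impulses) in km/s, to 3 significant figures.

From Kepler's third law T² = 4π²r³/μ at r = 2.06×10^6 km, T = 9.88 days = 9.88 × 86400 s = 8.53632×10^5 s: μ = 4π²r³/T² = 4.73609×10^8 km³/s².
Semi-major axis of the transfer orbit: a_t = (2.670×10^5 + 2.060×10^6)/2 = 1.1635×10^6 km.
Circular speed at r₁: v₁ = √(μ/r₁) = √(4.73609×10^8/2.670×10^5) = 42.12 km/s.
Transfer-orbit speed at r₁ (vis-viva equation): v_p = √[μ(2/r₁ − 1/a_t)] = 56.04 km/s.
First burn Δv₁ = |v_p − v₁| = 13.92 km/s.
At r₂, v₂ = √(μ/r₂) = 15.1627 km/s.
Transfer-orbit speed at r₂: v_a = √[μ(2/r₂ − 1/a_t)] = 7.26355 km/s.
Second burn Δv₂ = |v₂ − v_a| = 7.899 km/s.
Total Δv = Δv₁ + Δv₂ = 21.82 km/s.

Δv = 21.8 km/s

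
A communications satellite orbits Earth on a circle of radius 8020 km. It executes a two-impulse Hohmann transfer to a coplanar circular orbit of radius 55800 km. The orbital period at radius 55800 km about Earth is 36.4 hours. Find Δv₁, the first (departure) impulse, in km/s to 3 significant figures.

From Kepler's third law T² = 4π²r³/μ at r = 55800 km, T = 36.4 hours = 36.4 × 3600 s = 1.3104×10^5 s: μ = 4π²r³/T² = 3.99443×10^5 km³/s².
The Hohmann ellipse has a_t = (r₁ + r₂)/2 = 31910 km.
On the circular orbit at r = 8020 km, v_c = √(μ/r) = 7.057 km/s.
Vis-viva on the transfer ellipse at r = 8020 km gives v_t = √[μ(2/r − 1/a_t)] = 9.332 km/s.
Δv₁ = |v_t − v_c| = |9.332 − 7.057| = 2.275 km/s.

Δv₁ = 2.28 km/s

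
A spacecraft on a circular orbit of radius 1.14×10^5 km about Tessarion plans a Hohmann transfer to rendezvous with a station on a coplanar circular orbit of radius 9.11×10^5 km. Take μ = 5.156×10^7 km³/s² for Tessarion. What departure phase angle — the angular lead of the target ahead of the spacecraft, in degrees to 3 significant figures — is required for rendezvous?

Semi-major axis of the transfer orbit: a_t = (1.140×10^5 + 9.110×10^5)/2 = 5.125×10^5 km.
Transfer time t = π√(a_t³/μ) = 1.6052×10^5 s.
Target angular speed ω₂ = √(μ/r₂³) = 8.2581×10^-6 rad/s.
Angle swept by the target during transfer: ω₂·t = 1.3256 rad = 75.95°.
The spacecraft traverses 180° on the transfer ellipse, so the target must lead by 180° − 75.95° = 104°.

φ = 104°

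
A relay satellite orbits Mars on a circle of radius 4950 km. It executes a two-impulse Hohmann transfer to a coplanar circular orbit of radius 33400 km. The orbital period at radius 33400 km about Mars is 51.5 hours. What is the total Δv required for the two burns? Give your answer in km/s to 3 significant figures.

From Kepler's third law T² = 4π²r³/μ at r = 33400 km, T = 51.5 hours = 51.5 × 3600 s = 1.854×10^5 s: μ = 4π²r³/T² = 42793.7 km³/s².
The Hohmann ellipse has a_t = (r₁ + r₂)/2 = 19175 km.
Circular speed at r₁: v₁ = √(μ/r₁) = √(42793.7/4950) = 2.94027 km/s.
Transfer-orbit speed at r₁ (v² = μ(2/r − 1/a)): v_p = √[μ(2/r₁ − 1/a_t)] = 3.88055 km/s.
First burn Δv₁ = |v_p − v₁| = 0.9403 km/s.
Circular speed at r₂: v₂ = √(μ/r₂) = 1.1319 km/s.
Transfer-orbit speed at r₂: v_a = √[μ(2/r₂ − 1/a_t)] = 0.57511 km/s.
Second burn Δv₂ = |v₂ − v_a| = 0.5568 km/s.
Δv = Δv₁ + Δv₂ = 0.9403 + 0.5568 = 1.497 km/s.

Δv = 1.50 km/s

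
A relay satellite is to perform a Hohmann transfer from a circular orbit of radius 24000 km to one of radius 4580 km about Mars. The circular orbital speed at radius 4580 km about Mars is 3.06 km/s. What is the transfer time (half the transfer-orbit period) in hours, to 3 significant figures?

t = 7.20 hours

From the circular-orbit relation v² = μ/r at r = 4580 km: μ = v²r = (3.06)² × 4580 = 42885.3 km³/s².
Transfer-ellipse semi-major axis a_t = (r₁ + r₂)/2 = (24000 + 4580)/2 = 14290 km.
By Kepler's third law the transfer-orbit period is T = 2π√(a_t³/μ), so t = T/2 = 25910 s.
Converting: 25910 s ÷ 3600 s/hour = 7.20 hours.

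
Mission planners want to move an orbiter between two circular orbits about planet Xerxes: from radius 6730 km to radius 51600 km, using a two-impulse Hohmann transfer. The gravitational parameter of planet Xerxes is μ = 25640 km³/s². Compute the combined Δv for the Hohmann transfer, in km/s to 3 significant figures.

Δv = 1.01 km/s

Semi-major axis of the transfer orbit: a_t = (6730 + 51600)/2 = 29165 km.
Circular speed at r₁: v₁ = √(μ/r₁) = √(25640/6730) = 1.95187 km/s.
Transfer-orbit speed at r₁ (v² = μ(2/r − 1/a)): v_p = √[μ(2/r₁ − 1/a_t)] = 2.59624 km/s.
First burn Δv₁ = |v_p − v₁| = 0.6444 km/s.
At r₂, v₂ = √(μ/r₂) = 0.7049 km/s.
Transfer-orbit speed at r₂: v_a = √[μ(2/r₂ − 1/a_t)] = 0.3386 km/s.
Second burn Δv₂ = |v₂ − v_a| = 0.3663 km/s.
Total Δv = Δv₁ + Δv₂ = 1.011 km/s.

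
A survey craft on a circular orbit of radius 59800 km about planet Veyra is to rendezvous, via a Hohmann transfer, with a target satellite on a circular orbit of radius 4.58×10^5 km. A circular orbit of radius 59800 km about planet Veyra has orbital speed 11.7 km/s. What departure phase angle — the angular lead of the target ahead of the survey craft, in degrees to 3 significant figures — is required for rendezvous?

φ = 103°

From the circular-orbit relation v² = μ/r at r = 59800 km: μ = v²r = (11.7)² × 59800 = 8.18602×10^6 km³/s².
Transfer-ellipse semi-major axis a_t = (r₁ + r₂)/2 = (59800 + 4.580×10^5)/2 = 2.589×10^5 km.
The half-period of the transfer ellipse is t = π√(a_t³/μ) = 1.44648×10^5 s.
Target angular speed ω₂ = √(μ/r₂³) = 9.23078×10^-6 rad/s.
Angle swept by the target during transfer: ω₂·t = 1.33521 rad = 76.502°.
Arrival is 180° from departure on the ellipse, so φ = 180° − 76.502° = 103°.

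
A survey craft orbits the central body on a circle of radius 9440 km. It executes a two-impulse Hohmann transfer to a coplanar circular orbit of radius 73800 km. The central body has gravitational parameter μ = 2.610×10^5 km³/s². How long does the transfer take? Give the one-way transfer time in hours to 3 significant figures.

t = 14.5 hours

Transfer-ellipse semi-major axis a_t = (r₁ + r₂)/2 = (9440 + 73800)/2 = 41620 km.
Half the transfer-orbit period gives t = π√(a_t³/μ) = 52210 s.
Converting: 52210 s ÷ 3600 s/hour = 14.5 hours.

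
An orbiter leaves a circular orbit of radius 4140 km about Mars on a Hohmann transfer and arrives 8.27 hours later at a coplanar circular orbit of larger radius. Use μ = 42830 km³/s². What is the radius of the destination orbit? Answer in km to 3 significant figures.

Transfer time t = 8.27 hours = 29772 s, and t = π√(a_t³/μ).
So a_t = (μ t²/π²)^(1/3) = (42830 × (29772)² / π²)^(1/3) = 15668 km.
Since a_t = (r₁ + r₂)/2, r₂ = 2a_t − r₁ = 2×15668 − 4140 = 27196 km.

r₂ = 27200 km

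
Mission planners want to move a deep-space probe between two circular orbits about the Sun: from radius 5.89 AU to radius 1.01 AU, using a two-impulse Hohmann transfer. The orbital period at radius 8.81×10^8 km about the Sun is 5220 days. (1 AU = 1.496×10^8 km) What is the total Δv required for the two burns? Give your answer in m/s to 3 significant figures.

From Kepler's third law T² = 4π²r³/μ at r = 8.81×10^8 km, T = 5220 days = 5220 × 86400 s = 4.51008×10^8 s: μ = 4π²r³/T² = 1.32715×10^11 km³/s².
In km: r₁ = 5.89 × 1.496×10^8 = 8.81144×10^8 km; r₂ = 1.01 × 1.496×10^8 = 1.51096×10^8 km.
The Hohmann ellipse has a_t = (r₁ + r₂)/2 = 5.1612×10^8 km.
At r₁ the circular-orbit speed is v₁ = √(μ/r₁) = 12.2726 km/s.
Transfer-orbit speed at r₁ (vis-viva): v_a = √[μ(2/r₁ − 1/a_t)] = 6.64029 km/s.
First burn Δv₁ = |v_a − v₁| = 5.632 km/s.
At r₂, v₂ = √(μ/r₂) = 29.637 km/s.
Transfer-orbit speed at r₂: v_p = √[μ(2/r₂ − 1/a_t)] = 38.724 km/s.
Second burn Δv₂ = |v₂ − v_p| = 9.087 km/s.
Δv = Δv₁ + Δv₂ = 5.632 + 9.087 = 14.72 km/s.

Δv = 14700 m/s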